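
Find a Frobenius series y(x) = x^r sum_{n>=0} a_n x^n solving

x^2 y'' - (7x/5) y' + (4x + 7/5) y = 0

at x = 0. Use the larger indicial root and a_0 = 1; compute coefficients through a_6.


Write in Frobenius form y'' + (p(x)/x) y' + (q(x)/x^2) y = 0:
  p(x) = -7/5,  q(x) = 4x + 7/5.
Indicial equation: r(r-1) + (-7/5) r + (7/5) = 0 -> roots r_1 = 7/5, r_2 = 1.
Take r = r_1 = 7/5. Let y(x) = x^r sum_{n>=0} a_n x^n with a_0 = 1.
Substitute y = x^r sum a_n x^n and match x^{r+n}. The recurrence is
  D(n) a_n + 4 a_{n-1} = 0,  where D(n) = (r+n)(r+n-1) + (-7/5)(r+n) + (7/5).
  a_n = -4 / D(n) * a_{n-1}.
Since the indicial polynomial factors as (r - r_1)(r - r_2), D(n) = (r_1 + n - r_1)(r_1 + n - r_2) = n(n + 2/5).
Evaluating step by step (a_0 = 1):
  n = 1: D(1) = 1(1 + 2/5) = 7/5; numerator = -4(1) = -4; a_1 = (-4)/(7/5) = -20/7
  n = 2: D(2) = 2(2 + 2/5) = 24/5; numerator = -4(-20/7) = 80/7; a_2 = (80/7)/(24/5) = 50/21
  n = 3: D(3) = 3(3 + 2/5) = 51/5; numerator = -4(50/21) = -200/21; a_3 = (-200/21)/(51/5) = -1000/1071
  n = 4: D(4) = 4(4 + 2/5) = 88/5; numerator = -4(-1000/1071) = 4000/1071; a_4 = (4000/1071)/(88/5) = 2500/11781
  n = 5: D(5) = 5(5 + 2/5) = 27; numerator = -4(2500/11781) = -10000/11781; a_5 = (-10000/11781)/(27) = -10000/318087
  n = 6: D(6) = 6(6 + 2/5) = 192/5; numerator = -4(-10000/318087) = 40000/318087; a_6 = (40000/318087)/(192/5) = 3125/954261

r = 7/5; a_0 = 1; a_1 = -20/7; a_2 = 50/21; a_3 = -1000/1071; a_4 = 2500/11781; a_5 = -10000/318087; a_6 = 3125/954261


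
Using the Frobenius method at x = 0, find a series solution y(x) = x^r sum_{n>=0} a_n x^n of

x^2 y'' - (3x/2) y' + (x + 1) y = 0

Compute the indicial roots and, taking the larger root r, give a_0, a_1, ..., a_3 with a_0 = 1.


Write in Frobenius form y'' + (p(x)/x) y' + (q(x)/x^2) y = 0:
  p(x) = -3/2,  q(x) = x + 1.
Indicial equation: r(r-1) + (-3/2) r + (1) = 0 -> roots r_1 = 2, r_2 = 1/2.
Take r = r_1 = 2. Let y(x) = x^r sum_{n>=0} a_n x^n with a_0 = 1.
Substitute y = x^r sum a_n x^n and match x^{r+n}. The recurrence is
  D(n) a_n + 1 a_{n-1} = 0,  where D(n) = (r+n)(r+n-1) + (-3/2)(r+n) + (1).
  a_n = -1 / D(n) * a_{n-1}.
Since the indicial polynomial factors as (r - r_1)(r - r_2), D(n) = (r_1 + n - r_1)(r_1 + n - r_2) = n(n + 3/2).
Evaluating step by step (a_0 = 1):
  n = 1: D(1) = 1(1 + 3/2) = 5/2; numerator = -1(1) = -1; a_1 = (-1)/(5/2) = -2/5
  n = 2: D(2) = 2(2 + 3/2) = 7; numerator = -1(-2/5) = 2/5; a_2 = (2/5)/(7) = 2/35
  n = 3: D(3) = 3(3 + 3/2) = 27/2; numerator = -1(2/35) = -2/35; a_3 = (-2/35)/(27/2) = -4/945

r = 2; a_0 = 1; a_1 = -2/5; a_2 = 2/35; a_3 = -4/945


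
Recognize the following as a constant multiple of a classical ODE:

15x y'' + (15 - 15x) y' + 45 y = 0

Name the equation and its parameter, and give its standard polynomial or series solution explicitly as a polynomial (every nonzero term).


All three coefficients share the factor 15; dividing through by 15 gives  x y'' + (1 - x) y' + 3 y = 0.
This matches the Laguerre equation x y'' + (1 - x) y' + n y = 0 with n = 3; the polynomial solution is L_3(x).
With y = sum_k a_k x^k, matching x^k gives (k+1)k a_{k+1} + (k+1) a_{k+1} - k a_k + n a_k = 0, i.e. (k+1)^2 a_{k+1} = (k - n) a_k = (k - 3) a_k. The right side vanishes at k = 3, so the series terminates at degree 3.
Standard normalization L_n(0) = 1 gives a_0 = 1. Work upward with a_{k+1} = (k - 3) a_k / (k+1)^2:
  a_1 = (0 - 3)(1) / 1^2 = -3/1 = -3
  a_2 = (1 - 3)(-3) / 2^2 = 6/4 = 3/2
  a_3 = (2 - 3)(3/2) / 3^2 = (-3/2)/9 = -1/6
Hence L_3(x) = -x^3/6 + 3 x^2/2 - 3 x + 1.

L_3(x); series = -x^3/6 + 3 x^2/2 - 3 x + 1


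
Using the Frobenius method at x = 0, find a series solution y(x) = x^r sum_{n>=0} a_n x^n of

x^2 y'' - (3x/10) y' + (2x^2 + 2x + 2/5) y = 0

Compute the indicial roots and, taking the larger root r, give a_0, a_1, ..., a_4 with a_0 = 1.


Write in Frobenius form y'' + (p(x)/x) y' + (q(x)/x^2) y = 0:
  p(x) = -3/10,  q(x) = 2x^2 + 2x + 2/5.
Indicial equation: r(r-1) + (-3/10) r + (2/5) = 0 -> roots r_1 = 4/5, r_2 = 1/2.
Take r = r_1 = 4/5. Let y(x) = x^r sum_{n>=0} a_n x^n with a_0 = 1.
Substitute y = x^r sum a_n x^n and match x^{r+n}. The recurrence is
  D(n) a_n + 2 a_{n-1} + 2 a_{n-2} = 0,  where D(n) = (r+n)(r+n-1) + (-3/10)(r+n) + (2/5).
  a_n = [-2 a_{n-1} - 2 a_{n-2}] / D(n).
Since the indicial polynomial factors as (r - r_1)(r - r_2), D(n) = (r_1 + n - r_1)(r_1 + n - r_2) = n(n + 3/10).
Evaluating step by step (a_0 = 1):
  n = 1: D(1) = 1(1 + 3/10) = 13/10; numerator = -2(1) = -2; a_1 = (-2)/(13/10) = -20/13
  n = 2: D(2) = 2(2 + 3/10) = 23/5; numerator = -2(-20/13) - 2(1) = 14/13; a_2 = (14/13)/(23/5) = 70/299
  n = 3: D(3) = 3(3 + 3/10) = 99/10; numerator = -2(70/299) - 2(-20/13) = 60/23; a_3 = (60/23)/(99/10) = 200/759
  n = 4: D(4) = 4(4 + 3/10) = 86/5; numerator = -2(200/759) - 2(70/299) = -9820/9867; a_4 = (-9820/9867)/(86/5) = -24550/424281

r = 4/5; a_0 = 1; a_1 = -20/13; a_2 = 70/299; a_3 = 200/759; a_4 = -24550/424281


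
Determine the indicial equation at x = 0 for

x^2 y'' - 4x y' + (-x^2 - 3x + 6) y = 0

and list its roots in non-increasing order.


Divide by x^2 to reach normal form y'' + P_1(x) y' + P_2(x) y = 0 with P_1(x) = -4/x and P_2(x) = -1 - 3/x + 6/x^2.
x = 0 is a singular point because the y'-coefficient -4/x has a pole at x = 0 and the y-coefficient -1 - 3/x + 6/x^2 has a pole at x = 0.
It is a regular singular point because x P_1(x) = p(x) = -4 and x^2 P_2(x) = q(x) = -x^2 - 3x + 6 are polynomials, hence analytic at x = 0.
p(0) = -4,  q(0) = 6.
Indicial equation: r(r-1) + p(0) r + q(0) = 0, i.e. r^2 + (p(0) - 1) r + q(0) = 0, i.e. r^2 - 5 r + 6 = 0.
Discriminant: (-5)^2 - 4(6) = 1, so r = (5 ± 1)/2.
Solving: r_1 = 3, r_2 = 2.

indicial: r^2 - 5 r + 6 = 0; roots r_1 = 3, r_2 = 2


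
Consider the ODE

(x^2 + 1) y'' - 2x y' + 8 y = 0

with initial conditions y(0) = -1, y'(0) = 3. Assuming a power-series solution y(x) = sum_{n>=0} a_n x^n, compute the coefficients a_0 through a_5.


Ansatz: y(x) = sum_{n>=0} a_n x^n, so y'(x) = sum_{n>=1} n a_n x^(n-1) and y''(x) = sum_{n>=2} n(n-1) a_n x^(n-2).
Substitute into P(x) y'' + Q(x) y' + R(x) y = 0 with P(x) = x^2 + 1, Q(x) = -2x, R(x) = 8, and match powers of x.
Initial conditions: a_0 = -1, a_1 = 3.
Setting the coefficient of each power of x to zero and solving order by order (substituting the coefficients already found):
  x^0: 2 a_2 + 8 a_0 = 0  ->  2 a_2 = -8 a_0 = 8  ->  a_2 = 4
  x^1: 6 a_3 + 6 a_1 = 0  ->  6 a_3 = -6 a_1 = -18  ->  a_3 = -3
  x^2: 12 a_4 + 6 a_2 = 0  ->  12 a_4 = -6 a_2 = -24  ->  a_4 = -2
  x^3: 20 a_5 + 8 a_3 = 0  ->  20 a_5 = -8 a_3 = 24  ->  a_5 = 6/5
Truncated series: y(x) = -1 + 3 x + 4 x^2 - 3 x^3 - 2 x^4 + (6/5) x^5 + O(x^6).

a_0 = -1; a_1 = 3; a_2 = 4; a_3 = -3; a_4 = -2; a_5 = 6/5


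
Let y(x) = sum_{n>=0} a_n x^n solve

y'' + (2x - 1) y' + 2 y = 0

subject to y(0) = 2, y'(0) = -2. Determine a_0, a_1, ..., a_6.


Ansatz: y(x) = sum_{n>=0} a_n x^n, so y'(x) = sum_{n>=1} n a_n x^(n-1) and y''(x) = sum_{n>=2} n(n-1) a_n x^(n-2).
Substitute into P(x) y'' + Q(x) y' + R(x) y = 0 with P(x) = 1, Q(x) = 2x - 1, R(x) = 2, and match powers of x.
Initial conditions: a_0 = 2, a_1 = -2.
Setting the coefficient of each power of x to zero and solving order by order (substituting the coefficients already found):
  x^0: 2 a_2 - a_1 + 2 a_0 = 0  ->  2 a_2 = a_1 - 2 a_0 = -6  ->  a_2 = -3
  x^1: 6 a_3 - 2 a_2 + 4 a_1 = 0  ->  6 a_3 = 2 a_2 - 4 a_1 = 2  ->  a_3 = 1/3
  x^2: 12 a_4 - 3 a_3 + 6 a_2 = 0  ->  12 a_4 = 3 a_3 - 6 a_2 = 19  ->  a_4 = 19/12
  x^3: 20 a_5 - 4 a_4 + 8 a_3 = 0  ->  20 a_5 = 4 a_4 - 8 a_3 = 11/3  ->  a_5 = 11/60
  x^4: 30 a_6 - 5 a_5 + 10 a_4 = 0  ->  30 a_6 = 5 a_5 - 10 a_4 = -179/12  ->  a_6 = -179/360
Truncated series: y(x) = 2 - 2 x - 3 x^2 + (1/3) x^3 + (19/12) x^4 + (11/60) x^5 - (179/360) x^6 + O(x^7).

a_0 = 2; a_1 = -2; a_2 = -3; a_3 = 1/3; a_4 = 19/12; a_5 = 11/60; a_6 = -179/360


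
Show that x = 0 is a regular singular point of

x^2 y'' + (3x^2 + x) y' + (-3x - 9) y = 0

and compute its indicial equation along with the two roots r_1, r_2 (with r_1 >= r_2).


Divide by x^2 to reach normal form y'' + P_1(x) y' + P_2(x) y = 0 with P_1(x) = 3 + 1/x and P_2(x) = -3/x - 9/x^2.
x = 0 is a singular point because the y'-coefficient 3 + 1/x has a pole at x = 0 and the y-coefficient -3/x - 9/x^2 has a pole at x = 0.
It is a regular singular point because x P_1(x) = p(x) = 3x + 1 and x^2 P_2(x) = q(x) = -3x - 9 are polynomials, hence analytic at x = 0.
p(0) = 1,  q(0) = -9.
Indicial equation: r(r-1) + p(0) r + q(0) = 0, i.e. r^2 + (p(0) - 1) r + q(0) = 0, i.e. r^2 - 9 = 0.
Discriminant: (0)^2 - 4(-9) = 36, so r = (0 ± 6)/2.
Solving: r_1 = 3, r_2 = -3.

indicial: r^2 - 9 = 0; roots r_1 = 3, r_2 = -3


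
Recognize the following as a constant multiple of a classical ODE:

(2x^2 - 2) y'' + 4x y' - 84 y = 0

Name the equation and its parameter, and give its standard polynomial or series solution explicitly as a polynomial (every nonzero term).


All three coefficients share the factor -2; dividing through by -2 gives  (1 - x^2) y'' - 2x y' + 42 y = 0.
This matches the Legendre equation (1 - x^2) y'' - 2x y' + n(n+1) y = 0 (note the -2x y' term) with n(n+1) = 42, so n = 6; the polynomial solution is P_6(x).
With y = sum_k a_k x^k, matching x^k gives (k+2)(k+1) a_{k+2} = [k(k+1) - n(n+1)] a_k = (k - 6)(k + 7) a_k. The right side vanishes at k = 6, so the series with the parity of 6 terminates at degree 6.
Standard normalization (P_n(1) = 1): leading coefficient (2n)!/(2^n (n!)^2) = 479001600/(64*518400) = 231/16, so a_6 = 231/16. Work downward with a_k = (k+1)(k+2) a_{k+2} / ((k - 6)(k + 7)):
  a_4 = (5)(6)(231/16) / ((4 - 6)(4 + 7)) = (3465/8)/(-22) = -315/16
  a_2 = (3)(4)(-315/16) / ((2 - 6)(2 + 7)) = (-945/4)/(-36) = 105/16
  a_0 = (1)(2)(105/16) / ((0 - 6)(0 + 7)) = (105/8)/(-42) = -5/16
Hence P_6(x) = 231 x^6/16 - 315 x^4/16 + 105 x^2/16 - 5/16.

P_6(x); series = 231 x^6/16 - 315 x^4/16 + 105 x^2/16 - 5/16


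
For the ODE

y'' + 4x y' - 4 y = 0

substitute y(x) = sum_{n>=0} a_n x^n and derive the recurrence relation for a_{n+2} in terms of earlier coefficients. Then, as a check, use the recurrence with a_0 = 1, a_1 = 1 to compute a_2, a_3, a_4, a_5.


Substitute y = sum_n a_n x^n.
y''(x) has coefficient (n+2)(n+1) a_{n+2} at x^n;
4 x y'(x) has coefficient 4 n a_n at x^n (shift);
-4 y(x) has coefficient -4 a_n at x^n.
Matching x^n: (n+2)(n+1) a_{n+2} + (4n - 4) a_n = 0.
Thus a_{n+2} = (-4n + 4) / ((n+1)(n+2)) * a_n.

Check with a_0 = 1, a_1 = 1 (apply the recurrence for n = 0, 1, 2, 3): a_0 = 1, a_1 = 1, a_2 = 2, a_3 = 0, a_4 = -2/3, a_5 = 0.

a_(n+2) = (-4n + 4) / ((n+1)(n+2)) * a_n; check: a_0 = 1, a_1 = 1, a_2 = 2, a_3 = 0, a_4 = -2/3, a_5 = 0


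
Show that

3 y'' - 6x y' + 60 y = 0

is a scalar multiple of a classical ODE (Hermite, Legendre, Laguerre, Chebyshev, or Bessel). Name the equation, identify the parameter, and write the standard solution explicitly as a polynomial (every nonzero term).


All three coefficients share the factor 3; dividing through by 3 gives  y'' - 2x y' + 20 y = 0.
This matches the Hermite equation y'' - 2x y' + 2n y = 0 with 2n = 20, so n = 10; the polynomial solution is H_10(x).
With y = sum_k a_k x^k, matching x^k gives (k+2)(k+1) a_{k+2} = 2(k - n) a_k = 2(k - 10) a_k. The right side vanishes at k = 10, so the series with the parity of 10 terminates at degree 10.
Standard normalization: leading coefficient of H_n is 2^n, so a_10 = 2^10 = 1024. Work downward with a_k = (k+1)(k+2) a_{k+2} / (2(k - n)):
  a_8 = (9)(10)(1024) / (2(8 - 10)) = 92160/(-4) = -23040
  a_6 = (7)(8)(-23040) / (2(6 - 10)) = -1290240/(-8) = 161280
  a_4 = (5)(6)(161280) / (2(4 - 10)) = 4838400/(-12) = -403200
  a_2 = (3)(4)(-403200) / (2(2 - 10)) = -4838400/(-16) = 302400
  a_0 = (1)(2)(302400) / (2(0 - 10)) = 604800/(-20) = -30240
Hence H_10(x) = 1024 x^10 - 23040 x^8 + 161280 x^6 - 403200 x^4 + 302400 x^2 - 30240.

H_10(x); series = 1024 x^10 - 23040 x^8 + 161280 x^6 - 403200 x^4 + 302400 x^2 - 30240


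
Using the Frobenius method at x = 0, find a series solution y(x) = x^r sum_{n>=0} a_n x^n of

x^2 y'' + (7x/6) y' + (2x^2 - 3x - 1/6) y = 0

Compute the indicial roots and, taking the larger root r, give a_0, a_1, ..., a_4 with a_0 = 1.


Write in Frobenius form y'' + (p(x)/x) y' + (q(x)/x^2) y = 0:
  p(x) = 7/6,  q(x) = 2x^2 - 3x - 1/6.
Indicial equation: r(r-1) + (7/6) r + (-1/6) = 0 -> roots r_1 = 1/3, r_2 = -1/2.
Take r = r_1 = 1/3. Let y(x) = x^r sum_{n>=0} a_n x^n with a_0 = 1.
Substitute y = x^r sum a_n x^n and match x^{r+n}. The recurrence is
  D(n) a_n - 3 a_{n-1} + 2 a_{n-2} = 0,  where D(n) = (r+n)(r+n-1) + (7/6)(r+n) + (-1/6).
  a_n = [3 a_{n-1} - 2 a_{n-2}] / D(n).
Since the indicial polynomial factors as (r - r_1)(r - r_2), D(n) = (r_1 + n - r_1)(r_1 + n - r_2) = n(n + 5/6).
Evaluating step by step (a_0 = 1):
  n = 1: D(1) = 1(1 + 5/6) = 11/6; numerator = 3(1) = 3; a_1 = (3)/(11/6) = 18/11
  n = 2: D(2) = 2(2 + 5/6) = 17/3; numerator = 3(18/11) - 2(1) = 32/11; a_2 = (32/11)/(17/3) = 96/187
  n = 3: D(3) = 3(3 + 5/6) = 23/2; numerator = 3(96/187) - 2(18/11) = -324/187; a_3 = (-324/187)/(23/2) = -648/4301
  n = 4: D(4) = 4(4 + 5/6) = 58/3; numerator = 3(-648/4301) - 2(96/187) = -6360/4301; a_4 = (-6360/4301)/(58/3) = -9540/124729

r = 1/3; a_0 = 1; a_1 = 18/11; a_2 = 96/187; a_3 = -648/4301; a_4 = -9540/124729


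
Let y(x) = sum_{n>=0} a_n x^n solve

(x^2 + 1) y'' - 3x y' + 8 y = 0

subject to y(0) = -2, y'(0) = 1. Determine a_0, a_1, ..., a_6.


Ansatz: y(x) = sum_{n>=0} a_n x^n, so y'(x) = sum_{n>=1} n a_n x^(n-1) and y''(x) = sum_{n>=2} n(n-1) a_n x^(n-2).
Substitute into P(x) y'' + Q(x) y' + R(x) y = 0 with P(x) = x^2 + 1, Q(x) = -3x, R(x) = 8, and match powers of x.
Initial conditions: a_0 = -2, a_1 = 1.
Setting the coefficient of each power of x to zero and solving order by order (substituting the coefficients already found):
  x^0: 2 a_2 + 8 a_0 = 0  ->  2 a_2 = -8 a_0 = 16  ->  a_2 = 8
  x^1: 6 a_3 + 5 a_1 = 0  ->  6 a_3 = -5 a_1 = -5  ->  a_3 = -5/6
  x^2: 12 a_4 + 4 a_2 = 0  ->  12 a_4 = -4 a_2 = -32  ->  a_4 = -8/3
  x^3: 20 a_5 + 5 a_3 = 0  ->  20 a_5 = -5 a_3 = 25/6  ->  a_5 = 5/24
  x^4: 30 a_6 + 8 a_4 = 0  ->  30 a_6 = -8 a_4 = 64/3  ->  a_6 = 32/45
Truncated series: y(x) = -2 + x + 8 x^2 - (5/6) x^3 - (8/3) x^4 + (5/24) x^5 + (32/45) x^6 + O(x^7).

a_0 = -2; a_1 = 1; a_2 = 8; a_3 = -5/6; a_4 = -8/3; a_5 = 5/24; a_6 = 32/45


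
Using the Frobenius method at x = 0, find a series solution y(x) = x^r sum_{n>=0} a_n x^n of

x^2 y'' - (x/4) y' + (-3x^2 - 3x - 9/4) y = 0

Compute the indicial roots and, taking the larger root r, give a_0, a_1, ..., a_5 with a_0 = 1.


Write in Frobenius form y'' + (p(x)/x) y' + (q(x)/x^2) y = 0:
  p(x) = -1/4,  q(x) = -3x^2 - 3x - 9/4.
Indicial equation: r(r-1) + (-1/4) r + (-9/4) = 0 -> roots r_1 = 9/4, r_2 = -1.
Take r = r_1 = 9/4. Let y(x) = x^r sum_{n>=0} a_n x^n with a_0 = 1.
Substitute y = x^r sum a_n x^n and match x^{r+n}. The recurrence is
  D(n) a_n - 3 a_{n-1} - 3 a_{n-2} = 0,  where D(n) = (r+n)(r+n-1) + (-1/4)(r+n) + (-9/4).
  a_n = [3 a_{n-1} + 3 a_{n-2}] / D(n).
Since the indicial polynomial factors as (r - r_1)(r - r_2), D(n) = (r_1 + n - r_1)(r_1 + n - r_2) = n(n + 13/4).
Evaluating step by step (a_0 = 1):
  n = 1: D(1) = 1(1 + 13/4) = 17/4; numerator = 3(1) = 3; a_1 = (3)/(17/4) = 12/17
  n = 2: D(2) = 2(2 + 13/4) = 21/2; numerator = 3(12/17) + 3(1) = 87/17; a_2 = (87/17)/(21/2) = 58/119
  n = 3: D(3) = 3(3 + 13/4) = 75/4; numerator = 3(58/119) + 3(12/17) = 426/119; a_3 = (426/119)/(75/4) = 568/2975
  n = 4: D(4) = 4(4 + 13/4) = 29; numerator = 3(568/2975) + 3(58/119) = 6054/2975; a_4 = (6054/2975)/(29) = 6054/86275
  n = 5: D(5) = 5(5 + 13/4) = 165/4; numerator = 3(6054/86275) + 3(568/2975) = 9654/12325; a_5 = (9654/12325)/(165/4) = 12872/677875

r = 9/4; a_0 = 1; a_1 = 12/17; a_2 = 58/119; a_3 = 568/2975; a_4 = 6054/86275; a_5 = 12872/677875


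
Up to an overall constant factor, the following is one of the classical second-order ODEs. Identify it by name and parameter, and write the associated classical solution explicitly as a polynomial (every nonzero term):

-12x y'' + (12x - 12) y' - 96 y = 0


All three coefficients share the factor -12; dividing through by -12 gives  x y'' + (1 - x) y' + 8 y = 0.
This matches the Laguerre equation x y'' + (1 - x) y' + n y = 0 with n = 8; the polynomial solution is L_8(x).
With y = sum_k a_k x^k, matching x^k gives (k+1)k a_{k+1} + (k+1) a_{k+1} - k a_k + n a_k = 0, i.e. (k+1)^2 a_{k+1} = (k - n) a_k = (k - 8) a_k. The right side vanishes at k = 8, so the series terminates at degree 8.
Standard normalization L_n(0) = 1 gives a_0 = 1. Work upward with a_{k+1} = (k - 8) a_k / (k+1)^2:
  a_1 = (0 - 8)(1) / 1^2 = -8/1 = -8
  a_2 = (1 - 8)(-8) / 2^2 = 56/4 = 14
  a_3 = (2 - 8)(14) / 3^2 = -84/9 = -28/3
  a_4 = (3 - 8)(-28/3) / 4^2 = (140/3)/16 = 35/12
  a_5 = (4 - 8)(35/12) / 5^2 = (-35/3)/25 = -7/15
  a_6 = (5 - 8)(-7/15) / 6^2 = (7/5)/36 = 7/180
  a_7 = (6 - 8)(7/180) / 7^2 = (-7/90)/49 = -1/630
  a_8 = (7 - 8)(-1/630) / 8^2 = (1/630)/64 = 1/40320
Hence L_8(x) = x^8/40320 - x^7/630 + 7 x^6/180 - 7 x^5/15 + 35 x^4/12 - 28 x^3/3 + 14 x^2 - 8 x + 1.

L_8(x); series = x^8/40320 - x^7/630 + 7 x^6/180 - 7 x^5/15 + 35 x^4/12 - 28 x^3/3 + 14 x^2 - 8 x + 1


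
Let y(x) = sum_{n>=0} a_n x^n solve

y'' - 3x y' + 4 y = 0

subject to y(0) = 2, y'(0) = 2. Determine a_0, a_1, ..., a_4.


Ansatz: y(x) = sum_{n>=0} a_n x^n, so y'(x) = sum_{n>=1} n a_n x^(n-1) and y''(x) = sum_{n>=2} n(n-1) a_n x^(n-2).
Substitute into P(x) y'' + Q(x) y' + R(x) y = 0 with P(x) = 1, Q(x) = -3x, R(x) = 4, and match powers of x.
Initial conditions: a_0 = 2, a_1 = 2.
Setting the coefficient of each power of x to zero and solving order by order (substituting the coefficients already found):
  x^0: 2 a_2 + 4 a_0 = 0  ->  2 a_2 = -4 a_0 = -8  ->  a_2 = -4
  x^1: 6 a_3 + a_1 = 0  ->  6 a_3 = -a_1 = -2  ->  a_3 = -1/3
  x^2: 12 a_4 - 2 a_2 = 0  ->  12 a_4 = 2 a_2 = -8  ->  a_4 = -2/3
Truncated series: y(x) = 2 + 2 x - 4 x^2 - (1/3) x^3 - (2/3) x^4 + O(x^5).

a_0 = 2; a_1 = 2; a_2 = -4; a_3 = -1/3; a_4 = -2/3


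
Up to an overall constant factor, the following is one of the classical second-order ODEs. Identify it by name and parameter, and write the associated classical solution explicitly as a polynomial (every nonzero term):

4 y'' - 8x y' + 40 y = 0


All three coefficients share the factor 4; dividing through by 4 gives  y'' - 2x y' + 10 y = 0.
This matches the Hermite equation y'' - 2x y' + 2n y = 0 with 2n = 10, so n = 5; the polynomial solution is H_5(x).
With y = sum_k a_k x^k, matching x^k gives (k+2)(k+1) a_{k+2} = 2(k - n) a_k = 2(k - 5) a_k. The right side vanishes at k = 5, so the series with the parity of 5 terminates at degree 5.
Standard normalization: leading coefficient of H_n is 2^n, so a_5 = 2^5 = 32. Work downward with a_k = (k+1)(k+2) a_{k+2} / (2(k - n)):
  a_3 = (4)(5)(32) / (2(3 - 5)) = 640/(-4) = -160
  a_1 = (2)(3)(-160) / (2(1 - 5)) = -960/(-8) = 120
Hence H_5(x) = 32 x^5 - 160 x^3 + 120 x.

H_5(x); series = 32 x^5 - 160 x^3 + 120 x


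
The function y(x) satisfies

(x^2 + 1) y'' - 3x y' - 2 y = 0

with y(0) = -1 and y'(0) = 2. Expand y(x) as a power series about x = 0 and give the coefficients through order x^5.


Ansatz: y(x) = sum_{n>=0} a_n x^n, so y'(x) = sum_{n>=1} n a_n x^(n-1) and y''(x) = sum_{n>=2} n(n-1) a_n x^(n-2).
Substitute into P(x) y'' + Q(x) y' + R(x) y = 0 with P(x) = x^2 + 1, Q(x) = -3x, R(x) = -2, and match powers of x.
Initial conditions: a_0 = -1, a_1 = 2.
Setting the coefficient of each power of x to zero and solving order by order (substituting the coefficients already found):
  x^0: 2 a_2 - 2 a_0 = 0  ->  2 a_2 = 2 a_0 = -2  ->  a_2 = -1
  x^1: 6 a_3 - 5 a_1 = 0  ->  6 a_3 = 5 a_1 = 10  ->  a_3 = 5/3
  x^2: 12 a_4 - 6 a_2 = 0  ->  12 a_4 = 6 a_2 = -6  ->  a_4 = -1/2
  x^3: 20 a_5 - 5 a_3 = 0  ->  20 a_5 = 5 a_3 = 25/3  ->  a_5 = 5/12
Truncated series: y(x) = -1 + 2 x - x^2 + (5/3) x^3 - (1/2) x^4 + (5/12) x^5 + O(x^6).

a_0 = -1; a_1 = 2; a_2 = -1; a_3 = 5/3; a_4 = -1/2; a_5 = 5/12


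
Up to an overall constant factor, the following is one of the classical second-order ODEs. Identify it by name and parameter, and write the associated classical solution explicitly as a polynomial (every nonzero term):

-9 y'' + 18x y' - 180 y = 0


All three coefficients share the factor -9; dividing through by -9 gives  y'' - 2x y' + 20 y = 0.
This matches the Hermite equation y'' - 2x y' + 2n y = 0 with 2n = 20, so n = 10; the polynomial solution is H_10(x).
With y = sum_k a_k x^k, matching x^k gives (k+2)(k+1) a_{k+2} = 2(k - n) a_k = 2(k - 10) a_k. The right side vanishes at k = 10, so the series with the parity of 10 terminates at degree 10.
Standard normalization: leading coefficient of H_n is 2^n, so a_10 = 2^10 = 1024. Work downward with a_k = (k+1)(k+2) a_{k+2} / (2(k - n)):
  a_8 = (9)(10)(1024) / (2(8 - 10)) = 92160/(-4) = -23040
  a_6 = (7)(8)(-23040) / (2(6 - 10)) = -1290240/(-8) = 161280
  a_4 = (5)(6)(161280) / (2(4 - 10)) = 4838400/(-12) = -403200
  a_2 = (3)(4)(-403200) / (2(2 - 10)) = -4838400/(-16) = 302400
  a_0 = (1)(2)(302400) / (2(0 - 10)) = 604800/(-20) = -30240
Hence H_10(x) = 1024 x^10 - 23040 x^8 + 161280 x^6 - 403200 x^4 + 302400 x^2 - 30240.

H_10(x); series = 1024 x^10 - 23040 x^8 + 161280 x^6 - 403200 x^4 + 302400 x^2 - 30240


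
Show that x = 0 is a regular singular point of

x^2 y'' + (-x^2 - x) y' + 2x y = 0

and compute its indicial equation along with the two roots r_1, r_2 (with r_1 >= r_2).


Divide by x^2 to reach normal form y'' + P_1(x) y' + P_2(x) y = 0 with P_1(x) = -1 - 1/x and P_2(x) = 2/x.
x = 0 is a singular point because the y'-coefficient -1 - 1/x has a pole at x = 0 and the y-coefficient 2/x has a pole at x = 0.
It is a regular singular point because x P_1(x) = p(x) = -x - 1 and x^2 P_2(x) = q(x) = 2x are polynomials, hence analytic at x = 0.
p(0) = -1,  q(0) = 0.
Indicial equation: r(r-1) + p(0) r + q(0) = 0, i.e. r^2 + (p(0) - 1) r + q(0) = 0, i.e. r^2 - 2 r = 0.
Discriminant: (-2)^2 - 4(0) = 4, so r = (2 ± 2)/2.
Solving: r_1 = 2, r_2 = 0.

indicial: r^2 - 2 r = 0; roots r_1 = 2, r_2 = 0


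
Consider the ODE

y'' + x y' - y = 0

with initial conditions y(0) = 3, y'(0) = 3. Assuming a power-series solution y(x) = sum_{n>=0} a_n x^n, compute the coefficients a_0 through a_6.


Ansatz: y(x) = sum_{n>=0} a_n x^n, so y'(x) = sum_{n>=1} n a_n x^(n-1) and y''(x) = sum_{n>=2} n(n-1) a_n x^(n-2).
Substitute into P(x) y'' + Q(x) y' + R(x) y = 0 with P(x) = 1, Q(x) = x, R(x) = -1, and match powers of x.
Initial conditions: a_0 = 3, a_1 = 3.
Setting the coefficient of each power of x to zero and solving order by order (substituting the coefficients already found):
  x^0: 2 a_2 - a_0 = 0  ->  2 a_2 = a_0 = 3  ->  a_2 = 3/2
  x^1: 6 a_3 = 0  ->  a_3 = 0
  x^2: 12 a_4 + a_2 = 0  ->  12 a_4 = -a_2 = -3/2  ->  a_4 = -1/8
  x^3: 20 a_5 + 2 a_3 = 0  ->  20 a_5 = -2 a_3 = 0  ->  a_5 = 0
  x^4: 30 a_6 + 3 a_4 = 0  ->  30 a_6 = -3 a_4 = 3/8  ->  a_6 = 1/80
Truncated series: y(x) = 3 + 3 x + (3/2) x^2 - (1/8) x^4 + (1/80) x^6 + O(x^7).

a_0 = 3; a_1 = 3; a_2 = 3/2; a_3 = 0; a_4 = -1/8; a_5 = 0; a_6 = 1/80


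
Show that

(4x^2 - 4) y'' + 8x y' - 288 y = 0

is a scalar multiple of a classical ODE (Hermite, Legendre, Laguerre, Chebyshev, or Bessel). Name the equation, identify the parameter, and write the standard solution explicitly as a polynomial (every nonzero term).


All three coefficients share the factor -4; dividing through by -4 gives  (1 - x^2) y'' - 2x y' + 72 y = 0.
This matches the Legendre equation (1 - x^2) y'' - 2x y' + n(n+1) y = 0 (note the -2x y' term) with n(n+1) = 72, so n = 8; the polynomial solution is P_8(x).
With y = sum_k a_k x^k, matching x^k gives (k+2)(k+1) a_{k+2} = [k(k+1) - n(n+1)] a_k = (k - 8)(k + 9) a_k. The right side vanishes at k = 8, so the series with the parity of 8 terminates at degree 8.
Standard normalization (P_n(1) = 1): leading coefficient (2n)!/(2^n (n!)^2) = 20922789888000/(256*1625702400) = 6435/128, so a_8 = 6435/128. Work downward with a_k = (k+1)(k+2) a_{k+2} / ((k - 8)(k + 9)):
  a_6 = (7)(8)(6435/128) / ((6 - 8)(6 + 9)) = (45045/16)/(-30) = -3003/32
  a_4 = (5)(6)(-3003/32) / ((4 - 8)(4 + 9)) = (-45045/16)/(-52) = 3465/64
  a_2 = (3)(4)(3465/64) / ((2 - 8)(2 + 9)) = (10395/16)/(-66) = -315/32
  a_0 = (1)(2)(-315/32) / ((0 - 8)(0 + 9)) = (-315/16)/(-72) = 35/128
Hence P_8(x) = 6435 x^8/128 - 3003 x^6/32 + 3465 x^4/64 - 315 x^2/32 + 35/128.

P_8(x); series = 6435 x^8/128 - 3003 x^6/32 + 3465 x^4/64 - 315 x^2/32 + 35/128


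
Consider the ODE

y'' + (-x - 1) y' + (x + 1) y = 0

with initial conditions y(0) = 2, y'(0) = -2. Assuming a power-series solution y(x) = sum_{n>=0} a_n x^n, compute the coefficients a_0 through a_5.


Ansatz: y(x) = sum_{n>=0} a_n x^n, so y'(x) = sum_{n>=1} n a_n x^(n-1) and y''(x) = sum_{n>=2} n(n-1) a_n x^(n-2).
Substitute into P(x) y'' + Q(x) y' + R(x) y = 0 with P(x) = 1, Q(x) = -x - 1, R(x) = x + 1, and match powers of x.
Initial conditions: a_0 = 2, a_1 = -2.
Setting the coefficient of each power of x to zero and solving order by order (substituting the coefficients already found):
  x^0: 2 a_2 - a_1 + a_0 = 0  ->  2 a_2 = a_1 - a_0 = -4  ->  a_2 = -2
  x^1: 6 a_3 - 2 a_2 + a_0 = 0  ->  6 a_3 = 2 a_2 - a_0 = -6  ->  a_3 = -1
  x^2: 12 a_4 - 3 a_3 - a_2 + a_1 = 0  ->  12 a_4 = 3 a_3 + a_2 - a_1 = -3  ->  a_4 = -1/4
  x^3: 20 a_5 - 4 a_4 - 2 a_3 + a_2 = 0  ->  20 a_5 = 4 a_4 + 2 a_3 - a_2 = -1  ->  a_5 = -1/20
Truncated series: y(x) = 2 - 2 x - 2 x^2 - x^3 - (1/4) x^4 - (1/20) x^5 + O(x^6).

a_0 = 2; a_1 = -2; a_2 = -2; a_3 = -1; a_4 = -1/4; a_5 = -1/20


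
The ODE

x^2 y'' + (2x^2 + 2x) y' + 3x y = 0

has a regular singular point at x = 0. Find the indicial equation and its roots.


Divide by x^2 to reach normal form y'' + P_1(x) y' + P_2(x) y = 0 with P_1(x) = 2 + 2/x and P_2(x) = 3/x.
x = 0 is a singular point because the y'-coefficient 2 + 2/x has a pole at x = 0 and the y-coefficient 3/x has a pole at x = 0.
It is a regular singular point because x P_1(x) = p(x) = 2x + 2 and x^2 P_2(x) = q(x) = 3x are polynomials, hence analytic at x = 0.
p(0) = 2,  q(0) = 0.
Indicial equation: r(r-1) + p(0) r + q(0) = 0, i.e. r^2 + (p(0) - 1) r + q(0) = 0, i.e. r^2 + 1 r = 0.
Discriminant: (1)^2 - 4(0) = 1, so r = (-1 ± 1)/2.
Solving: r_1 = 0, r_2 = -1.

indicial: r^2 + 1 r = 0; roots r_1 = 0, r_2 = -1


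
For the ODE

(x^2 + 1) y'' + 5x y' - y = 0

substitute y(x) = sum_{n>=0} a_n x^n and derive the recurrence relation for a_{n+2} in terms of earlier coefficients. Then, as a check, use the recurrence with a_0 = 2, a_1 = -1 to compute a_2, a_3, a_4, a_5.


Substitute y = sum_n a_n x^n.
(1 + 1 x^2) y'' contributes (n+2)(n+1) a_{n+2} + n(n-1) a_n at x^n.
5 x y'(x) contributes 5 n a_n at x^n.
-y(x) contributes -1 a_n at x^n.
Matching x^n: (n+2)(n+1) a_{n+2} + (n(n-1) + 5 n - 1) a_n = 0.
Thus a_{n+2} = (-n(n-1) - 5 n + 1) / ((n+1)(n+2)) * a_n.

Check with a_0 = 2, a_1 = -1 (apply the recurrence for n = 0, 1, 2, 3): a_0 = 2, a_1 = -1, a_2 = 1, a_3 = 2/3, a_4 = -11/12, a_5 = -2/3.

a_(n+2) = (-n(n-1) - 5 n + 1) / ((n+1)(n+2)) * a_n; check: a_0 = 2, a_1 = -1, a_2 = 1, a_3 = 2/3, a_4 = -11/12, a_5 = -2/3


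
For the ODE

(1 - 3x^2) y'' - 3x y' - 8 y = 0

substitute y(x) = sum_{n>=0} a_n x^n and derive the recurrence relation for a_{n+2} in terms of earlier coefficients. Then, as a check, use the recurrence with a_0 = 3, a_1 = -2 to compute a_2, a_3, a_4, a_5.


Substitute y = sum_n a_n x^n.
(1 - 3 x^2) y'' contributes (n+2)(n+1) a_{n+2} - 3 n(n-1) a_n at x^n.
-3 x y'(x) contributes -3 n a_n at x^n.
-8 y(x) contributes -8 a_n at x^n.
Matching x^n: (n+2)(n+1) a_{n+2} + (-3 n(n-1) - 3 n - 8) a_n = 0.
Thus a_{n+2} = (3 n(n-1) + 3 n + 8) / ((n+1)(n+2)) * a_n.

Check with a_0 = 3, a_1 = -2 (apply the recurrence for n = 0, 1, 2, 3): a_0 = 3, a_1 = -2, a_2 = 12, a_3 = -11/3, a_4 = 20, a_5 = -77/12.

a_(n+2) = (3 n(n-1) + 3 n + 8) / ((n+1)(n+2)) * a_n; check: a_0 = 3, a_1 = -2, a_2 = 12, a_3 = -11/3, a_4 = 20, a_5 = -77/12


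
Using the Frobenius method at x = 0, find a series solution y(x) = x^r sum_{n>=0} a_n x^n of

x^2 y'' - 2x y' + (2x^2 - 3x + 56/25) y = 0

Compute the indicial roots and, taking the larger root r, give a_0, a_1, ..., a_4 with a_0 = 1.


Write in Frobenius form y'' + (p(x)/x) y' + (q(x)/x^2) y = 0:
  p(x) = -2,  q(x) = 2x^2 - 3x + 56/25.
Indicial equation: r(r-1) + (-2) r + (56/25) = 0 -> roots r_1 = 8/5, r_2 = 7/5.
Take r = r_1 = 8/5. Let y(x) = x^r sum_{n>=0} a_n x^n with a_0 = 1.
Substitute y = x^r sum a_n x^n and match x^{r+n}. The recurrence is
  D(n) a_n - 3 a_{n-1} + 2 a_{n-2} = 0,  where D(n) = (r+n)(r+n-1) + (-2)(r+n) + (56/25).
  a_n = [3 a_{n-1} - 2 a_{n-2}] / D(n).
Since the indicial polynomial factors as (r - r_1)(r - r_2), D(n) = (r_1 + n - r_1)(r_1 + n - r_2) = n(n + 1/5).
Evaluating step by step (a_0 = 1):
  n = 1: D(1) = 1(1 + 1/5) = 6/5; numerator = 3(1) = 3; a_1 = (3)/(6/5) = 5/2
  n = 2: D(2) = 2(2 + 1/5) = 22/5; numerator = 3(5/2) - 2(1) = 11/2; a_2 = (11/2)/(22/5) = 5/4
  n = 3: D(3) = 3(3 + 1/5) = 48/5; numerator = 3(5/4) - 2(5/2) = -5/4; a_3 = (-5/4)/(48/5) = -25/192
  n = 4: D(4) = 4(4 + 1/5) = 84/5; numerator = 3(-25/192) - 2(5/4) = -185/64; a_4 = (-185/64)/(84/5) = -925/5376

r = 8/5; a_0 = 1; a_1 = 5/2; a_2 = 5/4; a_3 = -25/192; a_4 = -925/5376


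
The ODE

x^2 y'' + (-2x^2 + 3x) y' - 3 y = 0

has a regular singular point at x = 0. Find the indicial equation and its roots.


Divide by x^2 to reach normal form y'' + P_1(x) y' + P_2(x) y = 0 with P_1(x) = -2 + 3/x and P_2(x) = -3/x^2.
x = 0 is a singular point because the y'-coefficient -2 + 3/x has a pole at x = 0 and the y-coefficient -3/x^2 has a pole at x = 0.
It is a regular singular point because x P_1(x) = p(x) = 3 - 2x and x^2 P_2(x) = q(x) = -3 are polynomials, hence analytic at x = 0.
p(0) = 3,  q(0) = -3.
Indicial equation: r(r-1) + p(0) r + q(0) = 0, i.e. r^2 + (p(0) - 1) r + q(0) = 0, i.e. r^2 + 2 r - 3 = 0.
Discriminant: (2)^2 - 4(-3) = 16, so r = (-2 ± 4)/2.
Solving: r_1 = 1, r_2 = -3.

indicial: r^2 + 2 r - 3 = 0; roots r_1 = 1, r_2 = -3


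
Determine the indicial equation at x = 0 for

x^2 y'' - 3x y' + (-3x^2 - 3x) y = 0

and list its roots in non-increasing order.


Divide by x^2 to reach normal form y'' + P_1(x) y' + P_2(x) y = 0 with P_1(x) = -3/x and P_2(x) = -3 - 3/x.
x = 0 is a singular point because the y'-coefficient -3/x has a pole at x = 0 and the y-coefficient -3 - 3/x has a pole at x = 0.
It is a regular singular point because x P_1(x) = p(x) = -3 and x^2 P_2(x) = q(x) = -3x^2 - 3x are polynomials, hence analytic at x = 0.
p(0) = -3,  q(0) = 0.
Indicial equation: r(r-1) + p(0) r + q(0) = 0, i.e. r^2 + (p(0) - 1) r + q(0) = 0, i.e. r^2 - 4 r = 0.
Discriminant: (-4)^2 - 4(0) = 16, so r = (4 ± 4)/2.
Solving: r_1 = 4, r_2 = 0.

indicial: r^2 - 4 r = 0; roots r_1 = 4, r_2 = 0


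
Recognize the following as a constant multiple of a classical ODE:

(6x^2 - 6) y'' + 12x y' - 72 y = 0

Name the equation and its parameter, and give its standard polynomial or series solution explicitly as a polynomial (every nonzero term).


All three coefficients share the factor -6; dividing through by -6 gives  (1 - x^2) y'' - 2x y' + 12 y = 0.
This matches the Legendre equation (1 - x^2) y'' - 2x y' + n(n+1) y = 0 (note the -2x y' term) with n(n+1) = 12, so n = 3; the polynomial solution is P_3(x).
With y = sum_k a_k x^k, matching x^k gives (k+2)(k+1) a_{k+2} = [k(k+1) - n(n+1)] a_k = (k - 3)(k + 4) a_k. The right side vanishes at k = 3, so the series with the parity of 3 terminates at degree 3.
Standard normalization (P_n(1) = 1): leading coefficient (2n)!/(2^n (n!)^2) = 720/(8*36) = 5/2, so a_3 = 5/2. Work downward with a_k = (k+1)(k+2) a_{k+2} / ((k - 3)(k + 4)):
  a_1 = (2)(3)(5/2) / ((1 - 3)(1 + 4)) = 15/(-10) = -3/2
Hence P_3(x) = 5 x^3/2 - 3 x/2.

P_3(x); series = 5 x^3/2 - 3 x/2


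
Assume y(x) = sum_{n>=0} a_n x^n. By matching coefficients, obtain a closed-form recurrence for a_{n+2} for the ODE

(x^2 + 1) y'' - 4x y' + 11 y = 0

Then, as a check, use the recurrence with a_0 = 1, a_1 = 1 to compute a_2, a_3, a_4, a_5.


Substitute y = sum_n a_n x^n.
(1 + 1 x^2) y'' contributes (n+2)(n+1) a_{n+2} + n(n-1) a_n at x^n.
-4 x y'(x) contributes -4 n a_n at x^n.
11 y(x) contributes 11 a_n at x^n.
Matching x^n: (n+2)(n+1) a_{n+2} + (n(n-1) - 4 n + 11) a_n = 0.
Thus a_{n+2} = (-n(n-1) + 4 n - 11) / ((n+1)(n+2)) * a_n.

Check with a_0 = 1, a_1 = 1 (apply the recurrence for n = 0, 1, 2, 3): a_0 = 1, a_1 = 1, a_2 = -11/2, a_3 = -7/6, a_4 = 55/24, a_5 = 7/24.

a_(n+2) = (-n(n-1) + 4 n - 11) / ((n+1)(n+2)) * a_n; check: a_0 = 1, a_1 = 1, a_2 = -11/2, a_3 = -7/6, a_4 = 55/24, a_5 = 7/24


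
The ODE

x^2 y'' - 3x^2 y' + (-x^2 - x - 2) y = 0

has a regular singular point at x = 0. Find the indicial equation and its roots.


Divide by x^2 to reach normal form y'' + P_1(x) y' + P_2(x) y = 0 with P_1(x) = -3 and P_2(x) = -1 - 1/x - 2/x^2.
x = 0 is a singular point because the y-coefficient -1 - 1/x - 2/x^2 has a pole at x = 0.
It is a regular singular point because x P_1(x) = p(x) = -3x and x^2 P_2(x) = q(x) = -x^2 - x - 2 are polynomials, hence analytic at x = 0.
p(0) = 0,  q(0) = -2.
Indicial equation: r(r-1) + p(0) r + q(0) = 0, i.e. r^2 + (p(0) - 1) r + q(0) = 0, i.e. r^2 - 1 r - 2 = 0.
Discriminant: (-1)^2 - 4(-2) = 9, so r = (1 ± 3)/2.
Solving: r_1 = 2, r_2 = -1.

indicial: r^2 - 1 r - 2 = 0; roots r_1 = 2, r_2 = -1


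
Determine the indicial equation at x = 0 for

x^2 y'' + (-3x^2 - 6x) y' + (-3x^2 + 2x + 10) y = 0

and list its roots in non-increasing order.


Divide by x^2 to reach normal form y'' + P_1(x) y' + P_2(x) y = 0 with P_1(x) = -3 - 6/x and P_2(x) = -3 + 2/x + 10/x^2.
x = 0 is a singular point because the y'-coefficient -3 - 6/x has a pole at x = 0 and the y-coefficient -3 + 2/x + 10/x^2 has a pole at x = 0.
It is a regular singular point because x P_1(x) = p(x) = -3x - 6 and x^2 P_2(x) = q(x) = -3x^2 + 2x + 10 are polynomials, hence analytic at x = 0.
p(0) = -6,  q(0) = 10.
Indicial equation: r(r-1) + p(0) r + q(0) = 0, i.e. r^2 + (p(0) - 1) r + q(0) = 0, i.e. r^2 - 7 r + 10 = 0.
Discriminant: (-7)^2 - 4(10) = 9, so r = (7 ± 3)/2.
Solving: r_1 = 5, r_2 = 2.

indicial: r^2 - 7 r + 10 = 0; roots r_1 = 5, r_2 = 2


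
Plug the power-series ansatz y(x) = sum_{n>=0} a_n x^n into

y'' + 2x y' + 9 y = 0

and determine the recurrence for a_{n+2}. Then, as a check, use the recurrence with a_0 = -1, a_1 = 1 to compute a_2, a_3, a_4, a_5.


Substitute y = sum_n a_n x^n.
y''(x) has coefficient (n+2)(n+1) a_{n+2} at x^n;
2 x y'(x) has coefficient 2 n a_n at x^n (shift);
9 y(x) has coefficient 9 a_n at x^n.
Matching x^n: (n+2)(n+1) a_{n+2} + (2n + 9) a_n = 0.
Thus a_{n+2} = (-2n - 9) / ((n+1)(n+2)) * a_n.

Check with a_0 = -1, a_1 = 1 (apply the recurrence for n = 0, 1, 2, 3): a_0 = -1, a_1 = 1, a_2 = 9/2, a_3 = -11/6, a_4 = -39/8, a_5 = 11/8.

a_(n+2) = (-2n - 9) / ((n+1)(n+2)) * a_n; check: a_0 = -1, a_1 = 1, a_2 = 9/2, a_3 = -11/6, a_4 = -39/8, a_5 = 11/8


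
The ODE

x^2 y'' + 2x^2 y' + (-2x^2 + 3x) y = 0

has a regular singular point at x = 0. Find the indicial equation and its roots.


Divide by x^2 to reach normal form y'' + P_1(x) y' + P_2(x) y = 0 with P_1(x) = 2 and P_2(x) = -2 + 3/x.
x = 0 is a singular point because the y-coefficient -2 + 3/x has a pole at x = 0.
It is a regular singular point because x P_1(x) = p(x) = 2x and x^2 P_2(x) = q(x) = -2x^2 + 3x are polynomials, hence analytic at x = 0.
p(0) = 0,  q(0) = 0.
Indicial equation: r(r-1) + p(0) r + q(0) = 0, i.e. r^2 + (p(0) - 1) r + q(0) = 0, i.e. r^2 - 1 r = 0.
Discriminant: (-1)^2 - 4(0) = 1, so r = (1 ± 1)/2.
Solving: r_1 = 1, r_2 = 0.

indicial: r^2 - 1 r = 0; roots r_1 = 1, r_2 = 0


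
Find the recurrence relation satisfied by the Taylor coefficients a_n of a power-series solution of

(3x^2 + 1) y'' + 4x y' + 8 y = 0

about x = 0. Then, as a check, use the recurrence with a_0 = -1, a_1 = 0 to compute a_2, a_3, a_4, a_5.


Substitute y = sum_n a_n x^n.
(1 + 3 x^2) y'' contributes (n+2)(n+1) a_{n+2} + 3 n(n-1) a_n at x^n.
4 x y'(x) contributes 4 n a_n at x^n.
8 y(x) contributes 8 a_n at x^n.
Matching x^n: (n+2)(n+1) a_{n+2} + (3 n(n-1) + 4 n + 8) a_n = 0.
Thus a_{n+2} = (-3 n(n-1) - 4 n - 8) / ((n+1)(n+2)) * a_n.

Check with a_0 = -1, a_1 = 0 (apply the recurrence for n = 0, 1, 2, 3): a_0 = -1, a_1 = 0, a_2 = 4, a_3 = 0, a_4 = -22/3, a_5 = 0.

a_(n+2) = (-3 n(n-1) - 4 n - 8) / ((n+1)(n+2)) * a_n; check: a_0 = -1, a_1 = 0, a_2 = 4, a_3 = 0, a_4 = -22/3, a_5 = 0


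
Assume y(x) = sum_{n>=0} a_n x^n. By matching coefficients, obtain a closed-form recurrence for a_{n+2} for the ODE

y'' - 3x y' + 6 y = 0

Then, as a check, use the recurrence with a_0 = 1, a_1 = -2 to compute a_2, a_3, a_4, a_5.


Substitute y = sum_n a_n x^n.
y''(x) has coefficient (n+2)(n+1) a_{n+2} at x^n;
-3 x y'(x) has coefficient -3 n a_n at x^n (shift);
6 y(x) has coefficient 6 a_n at x^n.
Matching x^n: (n+2)(n+1) a_{n+2} + (-3n + 6) a_n = 0.
Thus a_{n+2} = (3n - 6) / ((n+1)(n+2)) * a_n.

Check with a_0 = 1, a_1 = -2 (apply the recurrence for n = 0, 1, 2, 3): a_0 = 1, a_1 = -2, a_2 = -3, a_3 = 1, a_4 = 0, a_5 = 3/20.

a_(n+2) = (3n - 6) / ((n+1)(n+2)) * a_n; check: a_0 = 1, a_1 = -2, a_2 = -3, a_3 = 1, a_4 = 0, a_5 = 3/20


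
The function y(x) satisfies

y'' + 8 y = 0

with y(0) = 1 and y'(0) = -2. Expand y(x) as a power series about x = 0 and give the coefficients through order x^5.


Ansatz: y(x) = sum_{n>=0} a_n x^n, so y'(x) = sum_{n>=1} n a_n x^(n-1) and y''(x) = sum_{n>=2} n(n-1) a_n x^(n-2).
Substitute into P(x) y'' + Q(x) y' + R(x) y = 0 with P(x) = 1, Q(x) = 0, R(x) = 8, and match powers of x.
Initial conditions: a_0 = 1, a_1 = -2.
Setting the coefficient of each power of x to zero and solving order by order (substituting the coefficients already found):
  x^0: 2 a_2 + 8 a_0 = 0  ->  2 a_2 = -8 a_0 = -8  ->  a_2 = -4
  x^1: 6 a_3 + 8 a_1 = 0  ->  6 a_3 = -8 a_1 = 16  ->  a_3 = 8/3
  x^2: 12 a_4 + 8 a_2 = 0  ->  12 a_4 = -8 a_2 = 32  ->  a_4 = 8/3
  x^3: 20 a_5 + 8 a_3 = 0  ->  20 a_5 = -8 a_3 = -64/3  ->  a_5 = -16/15
Truncated series: y(x) = 1 - 2 x - 4 x^2 + (8/3) x^3 + (8/3) x^4 - (16/15) x^5 + O(x^6).

a_0 = 1; a_1 = -2; a_2 = -4; a_3 = 8/3; a_4 = 8/3; a_5 = -16/15


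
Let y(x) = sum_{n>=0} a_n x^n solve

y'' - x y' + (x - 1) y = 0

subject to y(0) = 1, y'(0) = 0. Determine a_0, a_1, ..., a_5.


Ansatz: y(x) = sum_{n>=0} a_n x^n, so y'(x) = sum_{n>=1} n a_n x^(n-1) and y''(x) = sum_{n>=2} n(n-1) a_n x^(n-2).
Substitute into P(x) y'' + Q(x) y' + R(x) y = 0 with P(x) = 1, Q(x) = -x, R(x) = x - 1, and match powers of x.
Initial conditions: a_0 = 1, a_1 = 0.
Setting the coefficient of each power of x to zero and solving order by order (substituting the coefficients already found):
  x^0: 2 a_2 - a_0 = 0  ->  2 a_2 = a_0 = 1  ->  a_2 = 1/2
  x^1: 6 a_3 - 2 a_1 + a_0 = 0  ->  6 a_3 = 2 a_1 - a_0 = -1  ->  a_3 = -1/6
  x^2: 12 a_4 - 3 a_2 + a_1 = 0  ->  12 a_4 = 3 a_2 - a_1 = 3/2  ->  a_4 = 1/8
  x^3: 20 a_5 - 4 a_3 + a_2 = 0  ->  20 a_5 = 4 a_3 - a_2 = -7/6  ->  a_5 = -7/120
Truncated series: y(x) = 1 + (1/2) x^2 - (1/6) x^3 + (1/8) x^4 - (7/120) x^5 + O(x^6).

a_0 = 1; a_1 = 0; a_2 = 1/2; a_3 = -1/6; a_4 = 1/8; a_5 = -7/120


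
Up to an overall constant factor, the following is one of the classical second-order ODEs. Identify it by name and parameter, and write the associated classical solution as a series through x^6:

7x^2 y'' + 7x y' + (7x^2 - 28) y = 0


All three coefficients share the factor 7; dividing through by 7 gives  x^2 y'' + x y' + (x^2 - 4) y = 0.
This matches the Bessel equation x^2 y'' + x y' + (x^2 - nu^2) y = 0 with nu^2 = 4, so nu = 2; the solution bounded at x = 0 is J_2(x).
Frobenius at x = 0: indicial roots ±nu; for r = nu the recurrence k(k + 2nu) c_k = -c_{k-2} gives the standard series J_nu(x) = sum_{k>=0} (-1)^k / (k! (k+nu)!) (x/2)^(2k+nu). Evaluate the first 3 terms:
  k = 0: (-1)^0 / (0! * 2! * 2^2) x^2 = 1/(1*2*4) x^2 = (1/8) x^2
  k = 1: (-1)^1 / (1! * 3! * 2^4) x^4 = -1/(1*6*16) x^4 = (-1/96) x^4
  k = 2: (-1)^2 / (2! * 4! * 2^6) x^6 = 1/(2*24*64) x^6 = (1/3072) x^6
Hence J_2(x) = x^6/3072 - x^4/96 + x^2/8 + ....

J_2(x); series = x^6/3072 - x^4/96 + x^2/8


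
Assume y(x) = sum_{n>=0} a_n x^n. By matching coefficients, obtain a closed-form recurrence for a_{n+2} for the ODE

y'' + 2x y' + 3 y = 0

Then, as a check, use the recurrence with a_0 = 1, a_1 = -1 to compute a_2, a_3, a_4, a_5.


Substitute y = sum_n a_n x^n.
y''(x) has coefficient (n+2)(n+1) a_{n+2} at x^n;
2 x y'(x) has coefficient 2 n a_n at x^n (shift);
3 y(x) has coefficient 3 a_n at x^n.
Matching x^n: (n+2)(n+1) a_{n+2} + (2n + 3) a_n = 0.
Thus a_{n+2} = (-2n - 3) / ((n+1)(n+2)) * a_n.

Check with a_0 = 1, a_1 = -1 (apply the recurrence for n = 0, 1, 2, 3): a_0 = 1, a_1 = -1, a_2 = -3/2, a_3 = 5/6, a_4 = 7/8, a_5 = -3/8.

a_(n+2) = (-2n - 3) / ((n+1)(n+2)) * a_n; check: a_0 = 1, a_1 = -1, a_2 = -3/2, a_3 = 5/6, a_4 = 7/8, a_5 = -3/8
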